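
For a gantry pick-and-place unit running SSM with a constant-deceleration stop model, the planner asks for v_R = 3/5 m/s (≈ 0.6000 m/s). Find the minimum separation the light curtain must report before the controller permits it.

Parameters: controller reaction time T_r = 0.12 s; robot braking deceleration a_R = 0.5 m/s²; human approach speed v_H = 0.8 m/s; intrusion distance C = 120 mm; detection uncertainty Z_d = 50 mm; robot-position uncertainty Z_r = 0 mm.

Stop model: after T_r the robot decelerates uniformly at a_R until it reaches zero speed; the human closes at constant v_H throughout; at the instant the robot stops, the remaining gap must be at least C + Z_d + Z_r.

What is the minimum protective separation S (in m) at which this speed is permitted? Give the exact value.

stop time T_s = (3/5)/(1/2) = 1.2000 s
robot covers v_R·T_r = 0.6000·0.1200 = 0.0720 m before braking
braking distance = 0.6000²/(2·0.5000) = 0.3600 m
person approaches 0.8000·(0.1200+1.2000) = 1.0560 m
residual clearance needed = 0.1200+0.0500+0.0000 = 0.1700 m
S_min ≈ 0.0720+0.3600+1.0560+0.1700  ⇒  S_min = 829/500 m

S_min = 829/500 m = 1.6580 m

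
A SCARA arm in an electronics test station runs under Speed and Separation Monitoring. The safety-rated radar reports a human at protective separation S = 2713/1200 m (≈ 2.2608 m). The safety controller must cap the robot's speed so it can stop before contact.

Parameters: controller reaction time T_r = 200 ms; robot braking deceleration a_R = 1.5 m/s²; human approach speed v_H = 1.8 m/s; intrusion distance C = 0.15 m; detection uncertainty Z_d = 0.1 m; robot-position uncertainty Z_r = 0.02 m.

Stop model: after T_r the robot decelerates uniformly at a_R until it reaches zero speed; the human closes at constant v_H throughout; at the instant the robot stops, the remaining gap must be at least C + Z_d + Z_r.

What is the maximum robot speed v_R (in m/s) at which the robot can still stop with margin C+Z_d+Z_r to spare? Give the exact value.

collect terms ⇒ (1/3)·v_R² + (7/5)·v_R + (-1957/1200) = 0
  disc = (7/5)² − 4·(1/3)·(-1957/1200) = 3721/900 ; √disc = 61/30
  v_R = (−(7/5) + 61/30) / (2·(1/3)) = 19/20 m/s
check:
T_s = v_R/a_R = (19/20)/(3/2) = 0.6333 s
robot in T_r: 0.9500·0.2000 = 0.1900 m
braking distance = 0.9500²/(2·1.5000) = 0.3008 m
person approaches 1.8000·(0.2000+0.6333) = 1.5000 m
residual clearance needed = 0.1500+0.1000+0.0200 = 0.2700 m
sum ≈ 0.1900+0.3008+1.5000+0.2700 ≈ 2.2608 m = S ✓

v_R_max = 19/20 m/s = 0.9500 m/s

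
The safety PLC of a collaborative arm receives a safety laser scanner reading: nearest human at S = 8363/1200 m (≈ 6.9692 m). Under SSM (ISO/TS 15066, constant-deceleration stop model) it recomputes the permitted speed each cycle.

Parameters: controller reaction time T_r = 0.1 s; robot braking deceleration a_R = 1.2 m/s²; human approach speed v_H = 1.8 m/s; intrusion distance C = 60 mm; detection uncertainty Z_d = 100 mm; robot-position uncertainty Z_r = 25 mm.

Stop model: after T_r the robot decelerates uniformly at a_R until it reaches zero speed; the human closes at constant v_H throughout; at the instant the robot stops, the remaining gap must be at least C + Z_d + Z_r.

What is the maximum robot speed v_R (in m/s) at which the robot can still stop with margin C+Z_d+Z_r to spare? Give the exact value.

quadratic (5/12)·v² + (8/5)·v + (-317/48) = 0
  disc = (8/5)² − 4·(5/12)·(-317/48) = 48841/3600 ; √disc = 221/60
  v_R = (−(8/5) + 221/60) / (2·(5/12)) = 5/2 m/s
check:
braking lasts T_s = (5/2)/(6/5) = 2.0833 s
robot covers v_R·T_r = 2.5000·0.1000 = 0.2500 m before braking
robot covers 2.5000·2.0833 − ½·1.2000·2.0833² = 2.6042 m while stopping
person approaches 1.8000·(0.1000+2.0833) = 3.9300 m
C+Z_d+Z_r = 0.0600+0.1000+0.0250 = 0.1850 m
sum ≈ 0.2500+2.6042+3.9300+0.1850 ≈ 6.9692 m = S ✓

v_R_max = 5/2 m/s = 2.5000 m/s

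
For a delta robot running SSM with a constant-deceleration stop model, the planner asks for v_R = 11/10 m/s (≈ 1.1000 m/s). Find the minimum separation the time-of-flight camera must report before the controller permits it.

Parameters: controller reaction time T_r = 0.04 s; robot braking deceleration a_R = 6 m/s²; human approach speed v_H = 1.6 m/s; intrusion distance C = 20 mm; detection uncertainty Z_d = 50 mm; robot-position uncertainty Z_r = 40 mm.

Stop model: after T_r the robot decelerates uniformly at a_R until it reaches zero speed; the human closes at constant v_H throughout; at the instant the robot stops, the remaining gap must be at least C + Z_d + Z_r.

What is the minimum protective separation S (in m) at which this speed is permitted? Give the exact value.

braking lasts T_s = (11/10)/6 = 0.1833 s
robot covers v_R·T_r = 1.1000·0.0400 = 0.0440 m before braking
robot covers 1.1000·0.1833 − ½·6.0000·0.1833² = 0.1008 m while stopping
human closes 1.6000·0.2233 = 0.3573 m
margins: 0.0200+0.0500+0.0400 = 0.1100 m
S_min ≈ 0.0440+0.1008+0.3573+0.1100  ⇒  S_min = 3673/6000 m

S_min = 3673/6000 m = 0.6122 m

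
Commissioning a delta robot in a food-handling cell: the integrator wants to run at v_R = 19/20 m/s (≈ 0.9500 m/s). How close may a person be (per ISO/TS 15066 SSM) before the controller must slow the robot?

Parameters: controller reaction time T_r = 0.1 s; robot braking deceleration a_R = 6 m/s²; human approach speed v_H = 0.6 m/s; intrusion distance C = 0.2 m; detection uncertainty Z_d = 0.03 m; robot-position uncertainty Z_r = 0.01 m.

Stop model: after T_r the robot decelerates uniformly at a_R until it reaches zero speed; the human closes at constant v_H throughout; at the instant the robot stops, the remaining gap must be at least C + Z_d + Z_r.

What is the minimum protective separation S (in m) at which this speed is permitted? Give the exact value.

S_min = 2713/4800 m = 0.5652 m

T_s = v_R/a_R = (19/20)/6 = 0.1583 s
robot in T_r: 0.9500·0.1000 = 0.0950 m
robot covers 0.9500·0.1583 − ½·6.0000·0.1583² = 0.0752 m while stopping
human over T_r+T_s: 0.6000·(0.1000+0.1583) = 0.1550 m
C+Z_d+Z_r = 0.2000+0.0300+0.0100 = 0.2400 m
S_min ≈ 0.0950+0.0752+0.1550+0.2400  ⇒  S_min = 2713/4800 m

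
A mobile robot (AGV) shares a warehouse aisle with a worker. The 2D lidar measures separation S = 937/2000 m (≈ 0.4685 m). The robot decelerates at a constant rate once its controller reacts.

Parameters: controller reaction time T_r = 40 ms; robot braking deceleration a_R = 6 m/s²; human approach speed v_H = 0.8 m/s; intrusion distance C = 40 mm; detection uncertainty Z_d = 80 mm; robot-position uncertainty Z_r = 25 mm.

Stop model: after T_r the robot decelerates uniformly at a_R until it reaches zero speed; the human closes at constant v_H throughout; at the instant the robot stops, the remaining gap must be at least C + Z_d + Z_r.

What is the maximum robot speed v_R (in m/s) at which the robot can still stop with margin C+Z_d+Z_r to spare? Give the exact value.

at the boundary: (1/12)·v² + (13/75)·v + (-583/2000) = 0
  disc = (13/75)² − 4·(1/12)·(-583/2000) = 11449/90000 ; √disc = 107/300
  v_R = (−(13/75) + 107/300) / (2·(1/12)) = 11/10 m/s
check:
stop time T_s = (11/10)/6 = 0.1833 s
reaction-phase robot travel = 1.1000·0.0400 = 0.0440 m
braking distance = 1.1000²/(2·6.0000) = 0.1008 m
human closes 0.8000·0.2233 = 0.1787 m
residual clearance needed = 0.0400+0.0800+0.0250 = 0.1450 m
sum ≈ 0.0440+0.1008+0.1787+0.1450 ≈ 0.4685 m = S ✓

v_R_max = 11/10 m/s = 1.1000 m/s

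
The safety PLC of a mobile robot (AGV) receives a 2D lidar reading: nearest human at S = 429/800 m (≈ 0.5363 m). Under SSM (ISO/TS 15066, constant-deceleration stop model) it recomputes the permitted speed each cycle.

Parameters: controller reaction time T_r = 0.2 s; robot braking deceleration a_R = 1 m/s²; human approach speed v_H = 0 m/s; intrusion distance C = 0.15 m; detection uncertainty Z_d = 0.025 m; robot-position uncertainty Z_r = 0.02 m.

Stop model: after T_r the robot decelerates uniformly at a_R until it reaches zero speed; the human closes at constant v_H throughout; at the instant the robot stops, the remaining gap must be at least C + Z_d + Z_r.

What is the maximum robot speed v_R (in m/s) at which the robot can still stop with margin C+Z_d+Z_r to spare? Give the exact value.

quadratic (1/2)·v² + (1/5)·v + (-273/800) = 0
  disc = (1/5)² − 4·(1/2)·(-273/800) = 289/400 ; √disc = 17/20
  v_R = (−(1/5) + 17/20) / (2·(1/2)) = 13/20 m/s
check:
braking lasts T_s = (13/20)/1 = 0.6500 s
robot covers v_R·T_r = 0.6500·0.2000 = 0.1300 m before braking
robot under decel: 0.6500²/(2·1.0000) = 0.2112 m
human over T_r+T_s: 0.0000·(0.2000+0.6500) = 0.0000 m
residual clearance needed = 0.1500+0.0250+0.0200 = 0.1950 m
sum ≈ 0.1300+0.2112+0.0000+0.1950 ≈ 0.5363 m = S ✓

v_R_max = 13/20 m/s = 0.6500 m/s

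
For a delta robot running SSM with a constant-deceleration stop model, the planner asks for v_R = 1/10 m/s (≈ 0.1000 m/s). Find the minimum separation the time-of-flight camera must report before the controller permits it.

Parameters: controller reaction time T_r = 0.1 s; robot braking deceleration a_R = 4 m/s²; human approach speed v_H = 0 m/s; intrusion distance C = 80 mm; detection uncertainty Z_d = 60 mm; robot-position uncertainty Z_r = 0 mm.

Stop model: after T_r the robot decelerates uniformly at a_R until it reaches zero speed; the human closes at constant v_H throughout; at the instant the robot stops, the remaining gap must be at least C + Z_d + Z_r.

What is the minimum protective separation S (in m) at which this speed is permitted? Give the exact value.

S_min = 121/800 m = 0.1512 m

braking lasts T_s = (1/10)/4 = 0.0250 s
reaction-phase robot travel = 0.1000·0.1000 = 0.0100 m
braking distance = 0.1000²/(2·4.0000) = 0.0013 m
human over T_r+T_s: 0.0000·(0.1000+0.0250) = 0.0000 m
margins: 0.0800+0.0600+0.0000 = 0.1400 m
S_min ≈ 0.0100+0.0013+0.0000+0.1400  ⇒  S_min = 121/800 m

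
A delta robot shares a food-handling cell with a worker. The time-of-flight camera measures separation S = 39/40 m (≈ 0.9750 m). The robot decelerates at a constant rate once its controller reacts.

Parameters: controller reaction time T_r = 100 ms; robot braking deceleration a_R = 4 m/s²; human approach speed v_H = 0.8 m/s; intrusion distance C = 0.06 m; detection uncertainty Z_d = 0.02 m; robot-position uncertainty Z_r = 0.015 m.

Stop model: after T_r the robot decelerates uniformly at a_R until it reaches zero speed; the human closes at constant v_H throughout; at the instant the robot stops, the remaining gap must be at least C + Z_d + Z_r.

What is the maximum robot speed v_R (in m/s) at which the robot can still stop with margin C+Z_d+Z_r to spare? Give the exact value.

at the boundary: (1/8)·v² + (3/10)·v + (-4/5) = 0
  disc = (3/10)² − 4·(1/8)·(-4/5) = 49/100 ; √disc = 7/10
  v_R = (−(3/10) + 7/10) / (2·(1/8)) = 8/5 m/s
check:
T_s = v_R/a_R = (8/5)/4 = 0.4000 s
robot covers v_R·T_r = 1.6000·0.1000 = 0.1600 m before braking
braking distance = 1.6000²/(2·4.0000) = 0.3200 m
person approaches 0.8000·(0.1000+0.4000) = 0.4000 m
C+Z_d+Z_r = 0.0600+0.0200+0.0150 = 0.0950 m
sum ≈ 0.1600+0.3200+0.4000+0.0950 ≈ 0.9750 m = S ✓

v_R_max = 8/5 m/s = 1.6000 m/s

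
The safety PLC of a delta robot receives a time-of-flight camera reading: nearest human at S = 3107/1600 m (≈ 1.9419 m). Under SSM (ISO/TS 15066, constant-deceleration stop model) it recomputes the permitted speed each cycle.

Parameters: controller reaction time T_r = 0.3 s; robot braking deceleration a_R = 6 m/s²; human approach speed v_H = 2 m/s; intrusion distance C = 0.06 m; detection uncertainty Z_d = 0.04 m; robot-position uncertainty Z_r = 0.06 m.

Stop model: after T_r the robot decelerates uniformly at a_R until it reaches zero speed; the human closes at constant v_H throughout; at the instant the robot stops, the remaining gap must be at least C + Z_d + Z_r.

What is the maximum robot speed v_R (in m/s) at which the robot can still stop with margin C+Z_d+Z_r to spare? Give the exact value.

at the boundary: (1/12)·v² + (19/30)·v + (-1891/1600) = 0
  disc = (19/30)² − 4·(1/12)·(-1891/1600) = 11449/14400 ; √disc = 107/120
  v_R = (−(19/30) + 107/120) / (2·(1/12)) = 31/20 m/s
check:
T_s = v_R/a_R = (31/20)/6 = 0.2583 s
reaction-phase robot travel = 1.5500·0.3000 = 0.4650 m
robot under decel: 1.5500²/(2·6.0000) = 0.2002 m
person approaches 2.0000·(0.3000+0.2583) = 1.1167 m
margins: 0.0600+0.0400+0.0600 = 0.1600 m
sum ≈ 0.4650+0.2002+1.1167+0.1600 ≈ 1.9419 m = S ✓

v_R_max = 31/20 m/s = 1.5500 m/s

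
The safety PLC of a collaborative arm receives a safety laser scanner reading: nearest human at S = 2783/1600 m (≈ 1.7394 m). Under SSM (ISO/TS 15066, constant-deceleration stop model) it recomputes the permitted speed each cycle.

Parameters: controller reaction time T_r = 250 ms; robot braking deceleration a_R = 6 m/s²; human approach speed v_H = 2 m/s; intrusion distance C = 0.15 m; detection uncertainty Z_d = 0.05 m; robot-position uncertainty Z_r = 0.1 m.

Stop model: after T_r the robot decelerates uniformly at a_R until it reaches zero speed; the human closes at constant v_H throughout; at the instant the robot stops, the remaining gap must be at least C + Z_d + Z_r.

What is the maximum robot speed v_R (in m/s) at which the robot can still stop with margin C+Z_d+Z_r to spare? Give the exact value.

v_R_max = 27/20 m/s = 1.3500 m/s

collect terms ⇒ (1/12)·v_R² + (7/12)·v_R + (-1503/1600) = 0
  disc = (7/12)² − 4·(1/12)·(-1503/1600) = 9409/14400 ; √disc = 97/120
  v_R = (−(7/12) + 97/120) / (2·(1/12)) = 27/20 m/s
check:
stop time T_s = (27/20)/6 = 0.2250 s
reaction-phase robot travel = 1.3500·0.2500 = 0.3375 m
robot covers 1.3500·0.2250 − ½·6.0000·0.2250² = 0.1519 m while stopping
human over T_r+T_s: 2.0000·(0.2500+0.2250) = 0.9500 m
residual clearance needed = 0.1500+0.0500+0.1000 = 0.3000 m
sum ≈ 0.3375+0.1519+0.9500+0.3000 ≈ 1.7394 m = S ✓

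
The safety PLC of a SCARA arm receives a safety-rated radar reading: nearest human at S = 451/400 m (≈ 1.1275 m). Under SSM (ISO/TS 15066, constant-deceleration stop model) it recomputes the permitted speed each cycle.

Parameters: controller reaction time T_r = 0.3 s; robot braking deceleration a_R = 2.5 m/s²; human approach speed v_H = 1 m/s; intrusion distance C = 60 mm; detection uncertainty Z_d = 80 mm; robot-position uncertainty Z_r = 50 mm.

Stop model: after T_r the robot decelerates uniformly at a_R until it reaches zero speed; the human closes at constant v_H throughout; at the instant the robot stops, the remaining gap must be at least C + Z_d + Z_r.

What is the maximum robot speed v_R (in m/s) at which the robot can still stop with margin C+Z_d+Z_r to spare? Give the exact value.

v_R_max = 3/4 m/s = 0.7500 m/s

quadratic (1/5)·v² + (7/10)·v + (-51/80) = 0
  disc = (7/10)² − 4·(1/5)·(-51/80) = 1 ; √disc = 1
  v_R = (−(7/10) + 1) / (2·(1/5)) = 3/4 m/s
check:
braking lasts T_s = (3/4)/(5/2) = 0.3000 s
robot covers v_R·T_r = 0.7500·0.3000 = 0.2250 m before braking
robot under decel: 0.7500²/(2·2.5000) = 0.1125 m
person approaches 1.0000·(0.3000+0.3000) = 0.6000 m
margins: 0.0600+0.0800+0.0500 = 0.1900 m
sum ≈ 0.2250+0.1125+0.6000+0.1900 ≈ 1.1275 m = S ✓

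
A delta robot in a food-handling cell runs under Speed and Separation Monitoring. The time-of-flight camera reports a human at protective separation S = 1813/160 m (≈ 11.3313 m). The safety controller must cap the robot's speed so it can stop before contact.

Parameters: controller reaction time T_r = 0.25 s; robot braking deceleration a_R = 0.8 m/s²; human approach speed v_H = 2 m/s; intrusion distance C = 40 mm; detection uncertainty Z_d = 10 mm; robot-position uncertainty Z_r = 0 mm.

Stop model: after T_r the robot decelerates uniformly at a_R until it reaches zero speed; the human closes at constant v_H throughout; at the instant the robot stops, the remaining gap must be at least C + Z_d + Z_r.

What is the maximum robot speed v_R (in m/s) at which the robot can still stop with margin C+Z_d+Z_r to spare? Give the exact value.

v_R_max = 5/2 m/s = 2.5000 m/s

quadratic (5/8)·v² + (11/4)·v + (-345/32) = 0
  disc = (11/4)² − 4·(5/8)·(-345/32) = 2209/64 ; √disc = 47/8
  v_R = (−(11/4) + 47/8) / (2·(5/8)) = 5/2 m/s
check:
T_s = v_R/a_R = (5/2)/(4/5) = 3.1250 s
reaction-phase robot travel = 2.5000·0.2500 = 0.6250 m
robot under decel: 2.5000²/(2·0.8000) = 3.9062 m
human over T_r+T_s: 2.0000·(0.2500+3.1250) = 6.7500 m
C+Z_d+Z_r = 0.0400+0.0100+0.0000 = 0.0500 m
sum ≈ 0.6250+3.9062+6.7500+0.0500 ≈ 11.3313 m = S ✓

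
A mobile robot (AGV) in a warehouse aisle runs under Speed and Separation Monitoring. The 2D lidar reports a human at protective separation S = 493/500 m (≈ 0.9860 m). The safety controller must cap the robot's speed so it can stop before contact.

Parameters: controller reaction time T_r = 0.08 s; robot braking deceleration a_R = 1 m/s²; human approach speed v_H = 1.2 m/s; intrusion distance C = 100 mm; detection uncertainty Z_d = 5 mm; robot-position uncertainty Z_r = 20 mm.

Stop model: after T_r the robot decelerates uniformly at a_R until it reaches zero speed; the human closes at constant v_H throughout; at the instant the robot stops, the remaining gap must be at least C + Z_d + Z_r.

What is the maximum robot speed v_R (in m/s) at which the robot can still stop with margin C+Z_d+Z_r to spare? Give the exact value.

v_R_max = 1/2 m/s = 0.5000 m/s

collect terms ⇒ (1/2)·v_R² + (32/25)·v_R + (-153/200) = 0
  disc = (32/25)² − 4·(1/2)·(-153/200) = 7921/2500 ; √disc = 89/50
  v_R = (−(32/25) + 89/50) / (2·(1/2)) = 1/2 m/s
check:
T_s = v_R/a_R = (1/2)/1 = 0.5000 s
reaction-phase robot travel = 0.5000·0.0800 = 0.0400 m
robot under decel: 0.5000²/(2·1.0000) = 0.1250 m
human closes 1.2000·0.5800 = 0.6960 m
C+Z_d+Z_r = 0.1000+0.0050+0.0200 = 0.1250 m
sum ≈ 0.0400+0.1250+0.6960+0.1250 ≈ 0.9860 m = S ✓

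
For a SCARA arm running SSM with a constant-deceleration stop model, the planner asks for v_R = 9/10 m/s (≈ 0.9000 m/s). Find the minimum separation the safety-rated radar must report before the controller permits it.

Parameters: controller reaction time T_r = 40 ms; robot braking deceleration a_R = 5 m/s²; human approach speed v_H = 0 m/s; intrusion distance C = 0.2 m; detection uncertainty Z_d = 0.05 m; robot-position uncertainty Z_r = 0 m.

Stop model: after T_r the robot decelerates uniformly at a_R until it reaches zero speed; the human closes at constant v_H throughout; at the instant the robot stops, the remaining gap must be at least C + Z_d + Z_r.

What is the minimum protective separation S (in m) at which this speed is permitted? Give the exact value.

S_min = 367/1000 m = 0.3670 m

braking lasts T_s = (9/10)/5 = 0.1800 s
robot covers v_R·T_r = 0.9000·0.0400 = 0.0360 m before braking
robot under decel: 0.9000²/(2·5.0000) = 0.0810 m
person approaches 0.0000·(0.0400+0.1800) = 0.0000 m
C+Z_d+Z_r = 0.2000+0.0500+0.0000 = 0.2500 m
S_min ≈ 0.0360+0.0810+0.0000+0.2500  ⇒  S_min = 367/1000 m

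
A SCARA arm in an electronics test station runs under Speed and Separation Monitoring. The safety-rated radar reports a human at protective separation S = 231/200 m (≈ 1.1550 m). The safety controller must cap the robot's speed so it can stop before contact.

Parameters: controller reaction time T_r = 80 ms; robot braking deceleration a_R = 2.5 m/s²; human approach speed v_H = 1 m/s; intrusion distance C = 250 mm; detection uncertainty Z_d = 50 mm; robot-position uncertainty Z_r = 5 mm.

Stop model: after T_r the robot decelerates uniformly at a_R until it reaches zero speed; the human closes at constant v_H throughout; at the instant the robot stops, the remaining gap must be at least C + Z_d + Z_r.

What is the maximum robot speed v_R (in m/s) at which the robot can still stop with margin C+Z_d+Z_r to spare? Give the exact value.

at the boundary: (1/5)·v² + (12/25)·v + (-77/100) = 0
  disc = (12/25)² − 4·(1/5)·(-77/100) = 529/625 ; √disc = 23/25
  v_R = (−(12/25) + 23/25) / (2·(1/5)) = 11/10 m/s
check:
T_s = v_R/a_R = (11/10)/(5/2) = 0.4400 s
reaction-phase robot travel = 1.1000·0.0800 = 0.0880 m
robot covers 1.1000·0.4400 − ½·2.5000·0.4400² = 0.2420 m while stopping
human over T_r+T_s: 1.0000·(0.0800+0.4400) = 0.5200 m
margins: 0.2500+0.0500+0.0050 = 0.3050 m
sum ≈ 0.0880+0.2420+0.5200+0.3050 ≈ 1.1550 m = S ✓

v_R_max = 11/10 m/s = 1.1000 m/s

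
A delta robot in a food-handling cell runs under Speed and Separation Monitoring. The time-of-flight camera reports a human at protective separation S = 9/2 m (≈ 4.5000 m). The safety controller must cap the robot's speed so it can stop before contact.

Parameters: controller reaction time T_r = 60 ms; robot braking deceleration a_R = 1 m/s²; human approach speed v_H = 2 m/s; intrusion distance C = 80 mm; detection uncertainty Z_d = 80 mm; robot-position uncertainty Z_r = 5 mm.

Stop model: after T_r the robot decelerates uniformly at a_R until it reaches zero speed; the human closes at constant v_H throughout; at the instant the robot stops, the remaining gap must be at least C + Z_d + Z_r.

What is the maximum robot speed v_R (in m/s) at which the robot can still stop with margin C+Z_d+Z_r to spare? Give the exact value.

v_R_max = 3/2 m/s = 1.5000 m/s

at the boundary: (1/2)·v² + (103/50)·v + (-843/200) = 0
  disc = (103/50)² − 4·(1/2)·(-843/200) = 7921/625 ; √disc = 89/25
  v_R = (−(103/50) + 89/25) / (2·(1/2)) = 3/2 m/s
check:
stop time T_s = (3/2)/1 = 1.5000 s
robot covers v_R·T_r = 1.5000·0.0600 = 0.0900 m before braking
robot covers 1.5000·1.5000 − ½·1.0000·1.5000² = 1.1250 m while stopping
human closes 2.0000·1.5600 = 3.1200 m
margins: 0.0800+0.0800+0.0050 = 0.1650 m
sum ≈ 0.0900+1.1250+3.1200+0.1650 ≈ 4.5000 m = S ✓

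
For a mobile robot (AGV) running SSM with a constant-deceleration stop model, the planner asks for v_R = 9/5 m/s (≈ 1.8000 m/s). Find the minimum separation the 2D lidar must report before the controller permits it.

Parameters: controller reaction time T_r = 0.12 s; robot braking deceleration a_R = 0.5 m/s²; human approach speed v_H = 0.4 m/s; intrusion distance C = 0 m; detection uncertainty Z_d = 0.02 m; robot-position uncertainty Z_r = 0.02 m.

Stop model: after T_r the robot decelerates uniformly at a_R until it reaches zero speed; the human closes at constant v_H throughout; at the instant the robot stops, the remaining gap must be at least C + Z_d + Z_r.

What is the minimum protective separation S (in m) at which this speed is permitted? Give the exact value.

S_min = 623/125 m = 4.9840 m

T_s = v_R/a_R = (9/5)/(1/2) = 3.6000 s
robot covers v_R·T_r = 1.8000·0.1200 = 0.2160 m before braking
robot covers 1.8000·3.6000 − ½·0.5000·3.6000² = 3.2400 m while stopping
human over T_r+T_s: 0.4000·(0.1200+3.6000) = 1.4880 m
residual clearance needed = 0.0000+0.0200+0.0200 = 0.0400 m
S_min ≈ 0.2160+3.2400+1.4880+0.0400  ⇒  S_min = 623/125 m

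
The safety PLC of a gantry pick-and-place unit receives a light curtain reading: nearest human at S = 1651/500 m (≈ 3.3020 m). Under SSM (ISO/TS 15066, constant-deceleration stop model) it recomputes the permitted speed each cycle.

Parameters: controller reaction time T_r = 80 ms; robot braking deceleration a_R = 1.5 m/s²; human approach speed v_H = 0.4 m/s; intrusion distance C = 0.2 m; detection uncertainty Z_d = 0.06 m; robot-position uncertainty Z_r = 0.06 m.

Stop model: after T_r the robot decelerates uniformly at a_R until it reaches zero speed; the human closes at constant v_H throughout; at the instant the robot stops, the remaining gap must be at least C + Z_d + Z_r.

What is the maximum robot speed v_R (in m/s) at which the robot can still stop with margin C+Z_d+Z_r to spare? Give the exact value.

quadratic (1/3)·v² + (26/75)·v + (-59/20) = 0
  disc = (26/75)² − 4·(1/3)·(-59/20) = 22801/5625 ; √disc = 151/75
  v_R = (−(26/75) + 151/75) / (2·(1/3)) = 5/2 m/s
check:
stop time T_s = (5/2)/(3/2) = 1.6667 s
robot covers v_R·T_r = 2.5000·0.0800 = 0.2000 m before braking
robot covers 2.5000·1.6667 − ½·1.5000·1.6667² = 2.0833 m while stopping
human over T_r+T_s: 0.4000·(0.0800+1.6667) = 0.6987 m
C+Z_d+Z_r = 0.2000+0.0600+0.0600 = 0.3200 m
sum ≈ 0.2000+2.0833+0.6987+0.3200 ≈ 3.3020 m = S ✓

v_R_max = 5/2 m/s = 2.5000 m/s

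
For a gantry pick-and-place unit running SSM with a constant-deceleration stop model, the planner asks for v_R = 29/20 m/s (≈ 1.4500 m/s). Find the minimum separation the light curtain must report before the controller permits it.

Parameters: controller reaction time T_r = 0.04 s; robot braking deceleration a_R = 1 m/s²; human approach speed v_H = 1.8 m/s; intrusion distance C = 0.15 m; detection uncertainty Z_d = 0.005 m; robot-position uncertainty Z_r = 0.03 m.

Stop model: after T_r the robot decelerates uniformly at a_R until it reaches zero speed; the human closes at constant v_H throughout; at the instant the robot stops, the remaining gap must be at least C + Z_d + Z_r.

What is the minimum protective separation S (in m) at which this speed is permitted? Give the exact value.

S_min = 3181/800 m = 3.9762 m

braking lasts T_s = (29/20)/1 = 1.4500 s
robot in T_r: 1.4500·0.0400 = 0.0580 m
robot covers 1.4500·1.4500 − ½·1.0000·1.4500² = 1.0513 m while stopping
person approaches 1.8000·(0.0400+1.4500) = 2.6820 m
C+Z_d+Z_r = 0.1500+0.0050+0.0300 = 0.1850 m
S_min ≈ 0.0580+1.0513+2.6820+0.1850  ⇒  S_min = 3181/800 m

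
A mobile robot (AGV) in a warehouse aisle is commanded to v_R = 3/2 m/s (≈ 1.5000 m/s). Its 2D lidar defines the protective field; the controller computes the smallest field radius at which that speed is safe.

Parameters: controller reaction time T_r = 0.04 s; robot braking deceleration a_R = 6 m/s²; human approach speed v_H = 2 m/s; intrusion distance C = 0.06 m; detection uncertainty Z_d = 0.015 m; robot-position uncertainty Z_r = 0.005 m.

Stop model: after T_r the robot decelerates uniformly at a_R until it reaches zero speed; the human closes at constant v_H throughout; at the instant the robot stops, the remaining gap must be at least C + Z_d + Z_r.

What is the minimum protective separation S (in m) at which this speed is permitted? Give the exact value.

T_s = v_R/a_R = (3/2)/6 = 0.2500 s
robot in T_r: 1.5000·0.0400 = 0.0600 m
braking distance = 1.5000²/(2·6.0000) = 0.1875 m
human closes 2.0000·0.2900 = 0.5800 m
C+Z_d+Z_r = 0.0600+0.0150+0.0050 = 0.0800 m
S_min ≈ 0.0600+0.1875+0.5800+0.0800  ⇒  S_min = 363/400 m

S_min = 363/400 m = 0.9075 m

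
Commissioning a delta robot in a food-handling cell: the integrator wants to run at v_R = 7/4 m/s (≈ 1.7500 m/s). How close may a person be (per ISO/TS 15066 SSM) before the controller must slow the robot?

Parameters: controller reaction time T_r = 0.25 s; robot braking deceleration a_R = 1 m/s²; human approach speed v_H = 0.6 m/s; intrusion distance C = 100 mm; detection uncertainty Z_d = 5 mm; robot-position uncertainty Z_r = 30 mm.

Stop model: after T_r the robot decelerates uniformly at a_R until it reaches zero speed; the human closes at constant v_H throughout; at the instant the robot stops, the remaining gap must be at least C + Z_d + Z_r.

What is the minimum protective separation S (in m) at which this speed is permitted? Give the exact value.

T_s = v_R/a_R = (7/4)/1 = 1.7500 s
reaction-phase robot travel = 1.7500·0.2500 = 0.4375 m
braking distance = 1.7500²/(2·1.0000) = 1.5312 m
human over T_r+T_s: 0.6000·(0.2500+1.7500) = 1.2000 m
C+Z_d+Z_r = 0.1000+0.0050+0.0300 = 0.1350 m
S_min ≈ 0.4375+1.5312+1.2000+0.1350  ⇒  S_min = 2643/800 m

S_min = 2643/800 m = 3.3037 m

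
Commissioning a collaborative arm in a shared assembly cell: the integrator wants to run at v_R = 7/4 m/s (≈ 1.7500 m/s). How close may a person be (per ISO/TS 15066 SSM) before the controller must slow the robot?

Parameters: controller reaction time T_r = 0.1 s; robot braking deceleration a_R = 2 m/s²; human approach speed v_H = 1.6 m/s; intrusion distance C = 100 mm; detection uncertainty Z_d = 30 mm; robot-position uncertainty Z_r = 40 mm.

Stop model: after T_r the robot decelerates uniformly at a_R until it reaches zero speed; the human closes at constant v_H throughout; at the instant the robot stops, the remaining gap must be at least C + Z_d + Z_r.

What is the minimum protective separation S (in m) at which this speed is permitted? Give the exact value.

T_s = v_R/a_R = (7/4)/2 = 0.8750 s
robot in T_r: 1.7500·0.1000 = 0.1750 m
braking distance = 1.7500²/(2·2.0000) = 0.7656 m
human over T_r+T_s: 1.6000·(0.1000+0.8750) = 1.5600 m
margins: 0.1000+0.0300+0.0400 = 0.1700 m
S_min ≈ 0.1750+0.7656+1.5600+0.1700  ⇒  S_min = 4273/1600 m

S_min = 4273/1600 m = 2.6706 m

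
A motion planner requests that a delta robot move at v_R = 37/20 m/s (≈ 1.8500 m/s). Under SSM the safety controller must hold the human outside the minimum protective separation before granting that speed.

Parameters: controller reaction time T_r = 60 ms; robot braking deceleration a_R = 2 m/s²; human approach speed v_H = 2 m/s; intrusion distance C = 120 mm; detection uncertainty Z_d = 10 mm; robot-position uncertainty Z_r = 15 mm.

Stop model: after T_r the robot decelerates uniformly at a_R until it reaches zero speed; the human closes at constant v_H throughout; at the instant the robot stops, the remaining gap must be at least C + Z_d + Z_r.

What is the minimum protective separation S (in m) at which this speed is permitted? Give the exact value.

braking lasts T_s = (37/20)/2 = 0.9250 s
reaction-phase robot travel = 1.8500·0.0600 = 0.1110 m
braking distance = 1.8500²/(2·2.0000) = 0.8556 m
person approaches 2.0000·(0.0600+0.9250) = 1.9700 m
C+Z_d+Z_r = 0.1200+0.0100+0.0150 = 0.1450 m
S_min ≈ 0.1110+0.8556+1.9700+0.1450  ⇒  S_min = 24653/8000 m

S_min = 24653/8000 m = 3.0816 m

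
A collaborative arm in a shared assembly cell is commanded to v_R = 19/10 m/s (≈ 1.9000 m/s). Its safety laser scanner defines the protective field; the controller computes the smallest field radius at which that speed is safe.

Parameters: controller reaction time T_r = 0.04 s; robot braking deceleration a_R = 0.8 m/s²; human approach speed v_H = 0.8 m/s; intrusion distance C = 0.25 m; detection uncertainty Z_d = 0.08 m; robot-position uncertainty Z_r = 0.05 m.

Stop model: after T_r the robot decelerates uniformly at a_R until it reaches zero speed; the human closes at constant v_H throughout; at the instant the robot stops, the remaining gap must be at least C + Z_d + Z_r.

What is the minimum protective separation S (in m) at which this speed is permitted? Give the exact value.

S_min = 18577/4000 m = 4.6443 m

stop time T_s = (19/10)/(4/5) = 2.3750 s
robot in T_r: 1.9000·0.0400 = 0.0760 m
robot covers 1.9000·2.3750 − ½·0.8000·2.3750² = 2.2563 m while stopping
human over T_r+T_s: 0.8000·(0.0400+2.3750) = 1.9320 m
C+Z_d+Z_r = 0.2500+0.0800+0.0500 = 0.3800 m
S_min ≈ 0.0760+2.2563+1.9320+0.3800  ⇒  S_min = 18577/4000 m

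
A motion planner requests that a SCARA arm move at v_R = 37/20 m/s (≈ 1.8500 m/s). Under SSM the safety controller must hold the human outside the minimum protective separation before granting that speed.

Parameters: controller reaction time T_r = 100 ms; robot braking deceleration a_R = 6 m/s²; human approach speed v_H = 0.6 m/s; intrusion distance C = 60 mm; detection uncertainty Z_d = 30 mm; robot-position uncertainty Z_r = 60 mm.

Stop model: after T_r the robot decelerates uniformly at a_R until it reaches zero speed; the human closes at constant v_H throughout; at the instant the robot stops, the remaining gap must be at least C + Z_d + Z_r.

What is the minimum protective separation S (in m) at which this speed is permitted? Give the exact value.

T_s = v_R/a_R = (37/20)/6 = 0.3083 s
robot covers v_R·T_r = 1.8500·0.1000 = 0.1850 m before braking
braking distance = 1.8500²/(2·6.0000) = 0.2852 m
human over T_r+T_s: 0.6000·(0.1000+0.3083) = 0.2450 m
residual clearance needed = 0.0600+0.0300+0.0600 = 0.1500 m
S_min ≈ 0.1850+0.2852+0.2450+0.1500  ⇒  S_min = 4153/4800 m

S_min = 4153/4800 m = 0.8652 m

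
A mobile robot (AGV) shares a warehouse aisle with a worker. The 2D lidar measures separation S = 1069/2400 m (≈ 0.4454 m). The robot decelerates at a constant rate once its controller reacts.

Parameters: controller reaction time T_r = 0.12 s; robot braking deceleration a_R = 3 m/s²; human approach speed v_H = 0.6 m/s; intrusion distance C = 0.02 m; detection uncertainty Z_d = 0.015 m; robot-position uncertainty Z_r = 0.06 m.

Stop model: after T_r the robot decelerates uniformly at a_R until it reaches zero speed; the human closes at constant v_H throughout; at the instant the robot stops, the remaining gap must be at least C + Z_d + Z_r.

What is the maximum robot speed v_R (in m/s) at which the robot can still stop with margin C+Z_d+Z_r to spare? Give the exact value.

v_R_max = 13/20 m/s = 0.6500 m/s

at the boundary: (1/6)·v² + (8/25)·v + (-3341/12000) = 0
  disc = (8/25)² − 4·(1/6)·(-3341/12000) = 25921/90000 ; √disc = 161/300
  v_R = (−(8/25) + 161/300) / (2·(1/6)) = 13/20 m/s
check:
stop time T_s = (13/20)/3 = 0.2167 s
robot covers v_R·T_r = 0.6500·0.1200 = 0.0780 m before braking
braking distance = 0.6500²/(2·3.0000) = 0.0704 m
person approaches 0.6000·(0.1200+0.2167) = 0.2020 m
margins: 0.0200+0.0150+0.0600 = 0.0950 m
sum ≈ 0.0780+0.0704+0.2020+0.0950 ≈ 0.4454 m = S ✓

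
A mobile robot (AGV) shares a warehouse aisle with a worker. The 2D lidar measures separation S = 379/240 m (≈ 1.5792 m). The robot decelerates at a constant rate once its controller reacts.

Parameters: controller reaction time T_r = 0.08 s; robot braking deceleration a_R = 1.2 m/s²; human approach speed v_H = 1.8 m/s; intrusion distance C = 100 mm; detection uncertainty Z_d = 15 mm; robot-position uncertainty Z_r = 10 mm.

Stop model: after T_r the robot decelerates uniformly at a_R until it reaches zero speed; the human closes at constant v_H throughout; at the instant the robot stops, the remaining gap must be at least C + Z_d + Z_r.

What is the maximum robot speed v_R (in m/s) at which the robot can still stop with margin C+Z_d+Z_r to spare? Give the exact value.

v_R_max = 7/10 m/s = 0.7000 m/s

collect terms ⇒ (5/12)·v_R² + (79/50)·v_R + (-7861/6000) = 0
  disc = (79/50)² − 4·(5/12)·(-7861/6000) = 421201/90000 ; √disc = 649/300
  v_R = (−(79/50) + 649/300) / (2·(5/12)) = 7/10 m/s
check:
T_s = v_R/a_R = (7/10)/(6/5) = 0.5833 s
robot covers v_R·T_r = 0.7000·0.0800 = 0.0560 m before braking
braking distance = 0.7000²/(2·1.2000) = 0.2042 m
human closes 1.8000·0.6633 = 1.1940 m
C+Z_d+Z_r = 0.1000+0.0150+0.0100 = 0.1250 m
sum ≈ 0.0560+0.2042+1.1940+0.1250 ≈ 1.5792 m = S ✓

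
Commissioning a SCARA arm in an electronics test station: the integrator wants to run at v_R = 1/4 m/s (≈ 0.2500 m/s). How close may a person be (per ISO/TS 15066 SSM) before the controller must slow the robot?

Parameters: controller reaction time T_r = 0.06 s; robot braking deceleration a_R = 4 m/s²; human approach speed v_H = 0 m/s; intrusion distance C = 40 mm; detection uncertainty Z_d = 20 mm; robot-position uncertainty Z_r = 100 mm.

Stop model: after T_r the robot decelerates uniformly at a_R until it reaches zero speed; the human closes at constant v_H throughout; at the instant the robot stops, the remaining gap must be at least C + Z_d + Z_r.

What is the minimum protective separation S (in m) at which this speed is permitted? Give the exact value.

T_s = v_R/a_R = (1/4)/4 = 0.0625 s
robot in T_r: 0.2500·0.0600 = 0.0150 m
robot under decel: 0.2500²/(2·4.0000) = 0.0078 m
human closes 0.0000·0.1225 = 0.0000 m
residual clearance needed = 0.0400+0.0200+0.1000 = 0.1600 m
S_min ≈ 0.0150+0.0078+0.0000+0.1600  ⇒  S_min = 117/640 m

S_min = 117/640 m = 0.1828 m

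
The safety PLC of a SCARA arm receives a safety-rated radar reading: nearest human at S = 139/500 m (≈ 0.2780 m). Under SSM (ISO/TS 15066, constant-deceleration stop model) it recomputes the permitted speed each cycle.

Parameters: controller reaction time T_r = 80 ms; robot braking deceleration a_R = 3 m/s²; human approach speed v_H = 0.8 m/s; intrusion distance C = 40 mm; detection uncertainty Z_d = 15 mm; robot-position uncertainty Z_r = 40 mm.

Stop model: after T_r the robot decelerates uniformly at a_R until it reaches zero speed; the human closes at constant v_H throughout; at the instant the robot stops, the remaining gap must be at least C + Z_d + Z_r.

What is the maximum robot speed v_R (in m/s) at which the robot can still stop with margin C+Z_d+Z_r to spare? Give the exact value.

quadratic (1/6)·v² + (26/75)·v + (-119/1000) = 0
  disc = (26/75)² − 4·(1/6)·(-119/1000) = 4489/22500 ; √disc = 67/150
  v_R = (−(26/75) + 67/150) / (2·(1/6)) = 3/10 m/s
check:
braking lasts T_s = (3/10)/3 = 0.1000 s
reaction-phase robot travel = 0.3000·0.0800 = 0.0240 m
robot covers 0.3000·0.1000 − ½·3.0000·0.1000² = 0.0150 m while stopping
human over T_r+T_s: 0.8000·(0.0800+0.1000) = 0.1440 m
margins: 0.0400+0.0150+0.0400 = 0.0950 m
sum ≈ 0.0240+0.0150+0.1440+0.0950 ≈ 0.2780 m = S ✓

v_R_max = 3/10 m/s = 0.3000 m/s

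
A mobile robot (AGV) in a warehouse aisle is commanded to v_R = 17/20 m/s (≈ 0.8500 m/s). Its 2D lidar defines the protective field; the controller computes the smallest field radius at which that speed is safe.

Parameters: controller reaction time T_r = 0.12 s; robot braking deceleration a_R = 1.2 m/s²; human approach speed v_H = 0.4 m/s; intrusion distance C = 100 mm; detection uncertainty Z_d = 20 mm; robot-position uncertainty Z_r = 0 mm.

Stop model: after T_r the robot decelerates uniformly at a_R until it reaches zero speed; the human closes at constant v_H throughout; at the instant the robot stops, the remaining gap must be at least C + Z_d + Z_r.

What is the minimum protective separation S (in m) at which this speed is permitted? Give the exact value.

S_min = 1367/1600 m = 0.8544 m

T_s = v_R/a_R = (17/20)/(6/5) = 0.7083 s
reaction-phase robot travel = 0.8500·0.1200 = 0.1020 m
braking distance = 0.8500²/(2·1.2000) = 0.3010 m
human over T_r+T_s: 0.4000·(0.1200+0.7083) = 0.3313 m
residual clearance needed = 0.1000+0.0200+0.0000 = 0.1200 m
S_min ≈ 0.1020+0.3010+0.3313+0.1200  ⇒  S_min = 1367/1600 m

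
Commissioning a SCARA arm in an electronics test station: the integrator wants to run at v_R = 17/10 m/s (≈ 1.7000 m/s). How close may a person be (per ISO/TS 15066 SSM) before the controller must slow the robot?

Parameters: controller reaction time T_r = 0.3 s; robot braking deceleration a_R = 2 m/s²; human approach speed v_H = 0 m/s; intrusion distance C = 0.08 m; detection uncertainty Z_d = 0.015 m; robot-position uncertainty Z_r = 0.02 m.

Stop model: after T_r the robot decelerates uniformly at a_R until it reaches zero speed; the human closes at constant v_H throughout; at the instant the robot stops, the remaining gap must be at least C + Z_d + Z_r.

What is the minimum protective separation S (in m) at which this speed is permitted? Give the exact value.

S_min = 539/400 m = 1.3475 m

braking lasts T_s = (17/10)/2 = 0.8500 s
robot in T_r: 1.7000·0.3000 = 0.5100 m
robot under decel: 1.7000²/(2·2.0000) = 0.7225 m
human over T_r+T_s: 0.0000·(0.3000+0.8500) = 0.0000 m
C+Z_d+Z_r = 0.0800+0.0150+0.0200 = 0.1150 m
S_min ≈ 0.5100+0.7225+0.0000+0.1150  ⇒  S_min = 539/400 m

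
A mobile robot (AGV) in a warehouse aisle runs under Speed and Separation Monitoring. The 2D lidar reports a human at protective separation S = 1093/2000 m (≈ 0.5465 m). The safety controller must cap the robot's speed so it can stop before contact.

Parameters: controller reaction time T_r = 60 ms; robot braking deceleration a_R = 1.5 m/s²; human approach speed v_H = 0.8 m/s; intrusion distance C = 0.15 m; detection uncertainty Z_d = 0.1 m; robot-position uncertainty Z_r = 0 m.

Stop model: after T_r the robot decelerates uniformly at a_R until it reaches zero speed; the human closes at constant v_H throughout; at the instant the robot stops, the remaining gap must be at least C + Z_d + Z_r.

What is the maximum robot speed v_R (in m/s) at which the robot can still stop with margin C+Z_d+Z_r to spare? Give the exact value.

collect terms ⇒ (1/3)·v_R² + (89/150)·v_R + (-497/2000) = 0
  disc = (89/150)² − 4·(1/3)·(-497/2000) = 3844/5625 ; √disc = 62/75
  v_R = (−(89/150) + 62/75) / (2·(1/3)) = 7/20 m/s
check:
T_s = v_R/a_R = (7/20)/(3/2) = 0.2333 s
robot covers v_R·T_r = 0.3500·0.0600 = 0.0210 m before braking
braking distance = 0.3500²/(2·1.5000) = 0.0408 m
person approaches 0.8000·(0.0600+0.2333) = 0.2347 m
residual clearance needed = 0.1500+0.1000+0.0000 = 0.2500 m
sum ≈ 0.0210+0.0408+0.2347+0.2500 ≈ 0.5465 m = S ✓

v_R_max = 7/20 m/s = 0.3500 m/s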